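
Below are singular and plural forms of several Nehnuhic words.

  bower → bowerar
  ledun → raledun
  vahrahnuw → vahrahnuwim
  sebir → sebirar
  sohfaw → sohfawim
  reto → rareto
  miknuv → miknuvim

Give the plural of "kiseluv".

kiseluvim

ledun and vahrahnuw both have last vowel 'u' yet inflect differently (raledun, vahrahnuwim), so the last vowel is not what conditions the rule; the final letter is.
"kiseluv" ends in -v. The one such stem in the data (miknuv → miknuvim) adds -im, so the same rule applies.
So kiseluv → kiseluvim.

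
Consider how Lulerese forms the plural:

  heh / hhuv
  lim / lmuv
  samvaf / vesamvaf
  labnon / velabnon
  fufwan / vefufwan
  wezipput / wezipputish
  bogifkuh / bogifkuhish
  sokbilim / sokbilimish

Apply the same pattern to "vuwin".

heh and bogifkuh both end in -h yet inflect differently (hhuv, bogifkuhish), so the final letter is not what conditions the rule; the number of vowels is.
"vuwin" has 2 vowels. The stems with 2 vowels (samvaf → vesamvaf, labnon → velabnon, fufwan → vefufwan) add the prefix ve-.
The other patterns: stems with 1 vowel delete the last vowel and add -uv; stems with 3 vowels add -ish.
So vuwin → vevuwin.

vevuwin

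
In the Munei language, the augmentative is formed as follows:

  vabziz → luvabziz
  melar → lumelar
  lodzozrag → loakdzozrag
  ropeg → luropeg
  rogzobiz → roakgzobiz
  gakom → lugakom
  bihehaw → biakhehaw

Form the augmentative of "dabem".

ropeg and lodzozrag both end in -g yet inflect differently (luropeg, loakdzozrag), so the final letter is not what conditions the rule; the number of vowels is.
"dabem" has 2 vowels. The stems with 2 vowels (gakom → lugakom, melar → lumelar, ropeg → luropeg) add the prefix lu-.
The other pattern: stems with 3 vowels insert -ak- after the first vowel.
So dabem → ludabem.

ludabem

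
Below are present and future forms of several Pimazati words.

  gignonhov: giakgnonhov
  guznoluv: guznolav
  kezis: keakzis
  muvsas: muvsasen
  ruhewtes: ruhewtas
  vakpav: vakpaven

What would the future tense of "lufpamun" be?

lufpaman

ruhewtes and kezis both end in -s yet inflect differently (ruhewtas, keakzis), so the final letter is not what conditions the rule; the last vowel is.
"lufpamun" has last vowel 'u'. The one such stem in the data (guznoluv → guznolav) changes the last vowel to 'a' (as does ruhewtes), so the same rule applies.
The other patterns: stems whose last vowel is 'i' or 'o' insert -ak- after the first vowel; stems whose last vowel is 'a' add -en.
So lufpamun → lufpaman.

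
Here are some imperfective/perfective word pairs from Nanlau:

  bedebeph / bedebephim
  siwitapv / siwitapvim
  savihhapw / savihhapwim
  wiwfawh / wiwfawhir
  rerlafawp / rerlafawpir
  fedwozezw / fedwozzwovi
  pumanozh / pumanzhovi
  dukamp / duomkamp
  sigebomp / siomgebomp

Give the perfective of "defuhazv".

bedebeph and wiwfawh both end in -h yet inflect differently (bedebephim, wiwfawhir), so the final letter is not what conditions the rule; the second-to-last letter is.
"defuhazv" has second-to-last letter 'z'. The stems whose second-to-last letter is 'z' (fedwozezw → fedwozzwovi, pumanozh → pumanzhovi) delete the last vowel and add -ovi.
So defuhazv → defuhzvovi.

defuhzvovi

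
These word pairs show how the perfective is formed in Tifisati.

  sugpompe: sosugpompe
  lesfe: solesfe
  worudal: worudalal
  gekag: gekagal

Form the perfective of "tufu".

sotufu

sugpompe and worudal both have 3 vowels yet inflect differently (sosugpompe, worudalal), so the number of vowels is not what conditions the rule; whether the stem ends in a vowel or a consonant is.
"tufu" ends in a vowel. The stems ending in a vowel (sugpompe → sosugpompe, lesfe → solesfe) add the prefix so-.
The other pattern: stems ending in a consonant add -al.
So tufu → sotufu.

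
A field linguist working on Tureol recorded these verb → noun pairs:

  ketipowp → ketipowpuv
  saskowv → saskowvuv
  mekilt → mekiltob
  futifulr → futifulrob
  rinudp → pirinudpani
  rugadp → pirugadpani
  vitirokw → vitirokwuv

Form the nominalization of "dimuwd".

"dimuwd" has second-to-last letter 'w'. The stems whose second-to-last letter is 'w' (saskowv → saskowvuv, ketipowp → ketipowpuv) add -uv.
The other patterns: stems whose second-to-last letter is 'l' add -ob; stems whose second-to-last letter is 'd' add pi- … -ani around the stem.
So dimuwd → dimuwduv.

dimuwduv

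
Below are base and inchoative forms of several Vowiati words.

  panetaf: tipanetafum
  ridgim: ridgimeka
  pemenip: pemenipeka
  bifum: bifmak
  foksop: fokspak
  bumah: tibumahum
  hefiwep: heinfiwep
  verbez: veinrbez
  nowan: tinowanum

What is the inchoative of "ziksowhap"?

tiziksowhapum

"ziksowhap" has last vowel 'a'. The stems whose last vowel is 'a' (panetaf → tipanetafum, nowan → tinowanum, bumah → tibumahum) add ti- … -um around the stem.
So ziksowhap → tiziksowhapum.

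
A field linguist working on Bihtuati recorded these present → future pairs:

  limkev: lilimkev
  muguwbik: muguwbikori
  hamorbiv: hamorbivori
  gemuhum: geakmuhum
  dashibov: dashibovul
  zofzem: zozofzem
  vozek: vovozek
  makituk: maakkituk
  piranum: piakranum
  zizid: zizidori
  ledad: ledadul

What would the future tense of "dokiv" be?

dokivori

hamorbiv and limkev both end in -v yet inflect differently (hamorbivori, lilimkev), so the final letter is not what conditions the rule; the last vowel is.
"dokiv" has last vowel 'i'. The stems whose last vowel is 'i' (hamorbiv → hamorbivori, muguwbik → muguwbikori, zizid → zizidori) add -ori.
So dokiv → dokivori.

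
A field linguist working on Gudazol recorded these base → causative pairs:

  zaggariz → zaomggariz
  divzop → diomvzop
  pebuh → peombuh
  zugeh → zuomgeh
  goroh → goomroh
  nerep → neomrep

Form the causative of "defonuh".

deomfonuh

Every pair shown (zaggariz → zaomggariz, divzop → diomvzop, pebuh → peombuh, …) follows the same rule: insert -om- after the first vowel.
So defonuh → deomfonuh.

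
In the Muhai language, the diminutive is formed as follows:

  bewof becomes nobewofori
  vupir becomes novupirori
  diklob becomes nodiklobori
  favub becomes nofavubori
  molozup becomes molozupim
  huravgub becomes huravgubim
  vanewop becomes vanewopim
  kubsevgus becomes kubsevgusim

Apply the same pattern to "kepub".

nokepubori

huravgub and favub both end in -b yet inflect differently (huravgubim, nofavubori), so the final letter is not what conditions the rule; the number of vowels is.
"kepub" has 2 vowels. The stems with 2 vowels (favub → nofavubori, diklob → nodiklobori, vupir → novupirori) add no- … -ori around the stem.
The other pattern: stems with 3 vowels add -im.
So kepub → nokepubori.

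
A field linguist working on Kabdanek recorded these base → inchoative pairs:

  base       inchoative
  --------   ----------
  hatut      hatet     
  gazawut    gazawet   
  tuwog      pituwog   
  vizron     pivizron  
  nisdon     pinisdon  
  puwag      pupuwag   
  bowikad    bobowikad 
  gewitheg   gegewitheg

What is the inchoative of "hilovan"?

tuwog and puwag both end in -g yet inflect differently (pituwog, pupuwag), so the final letter is not what conditions the rule; the last vowel is.
"hilovan" has last vowel 'a'. The stems whose last vowel is 'a' (puwag → pupuwag, bowikad → bobowikad) repeat the first consonant+vowel as a prefix.
The other patterns: stems whose last vowel is 'u' change the last vowel to 'e'; stems whose last vowel is 'o' add the prefix pi-.
So hilovan → hihilovan.

hihilovan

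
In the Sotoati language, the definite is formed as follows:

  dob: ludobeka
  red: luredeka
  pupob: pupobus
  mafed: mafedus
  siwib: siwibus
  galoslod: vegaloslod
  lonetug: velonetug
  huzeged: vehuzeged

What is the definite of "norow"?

dob and pupob both end in -b yet inflect differently (ludobeka, pupobus), so the final letter is not what conditions the rule; the number of vowels is.
"norow" has 2 vowels. The stems with 2 vowels (pupob → pupobus, mafed → mafedus, siwib → siwibus) add -us.
The other patterns: stems with 1 vowel add lu- … -eka around the stem; stems with 3 vowels add the prefix ve-.
So norow → norowus.

norowus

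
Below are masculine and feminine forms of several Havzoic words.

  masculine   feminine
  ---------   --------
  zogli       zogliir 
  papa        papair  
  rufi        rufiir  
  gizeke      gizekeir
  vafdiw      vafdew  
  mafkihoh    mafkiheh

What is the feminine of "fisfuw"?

fisfew

"fisfuw" ends in a consonant. The stems ending in a consonant (vafdiw → vafdew, mafkihoh → mafkiheh) change the last vowel to 'e'.
The other pattern: stems ending in a vowel add -ir.
So fisfuw → fisfew.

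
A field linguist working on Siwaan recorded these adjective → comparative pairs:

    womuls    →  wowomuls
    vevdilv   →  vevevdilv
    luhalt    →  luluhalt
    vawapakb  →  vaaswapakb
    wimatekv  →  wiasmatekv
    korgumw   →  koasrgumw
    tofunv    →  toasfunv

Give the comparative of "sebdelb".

sesebdelb

vevdilv and wimatekv both end in -v yet inflect differently (vevevdilv, wiasmatekv), so the final letter is not what conditions the rule; the second-to-last letter is.
"sebdelb" has second-to-last letter 'l'. The stems whose second-to-last letter is 'l' (womuls → wowomuls, vevdilv → vevevdilv, luhalt → luluhalt) repeat the first consonant+vowel as a prefix.
The other pattern: stems whose second-to-last letter is 'k', 'm' or 'n' insert -as- after the first vowel.
So sebdelb → sesebdelb.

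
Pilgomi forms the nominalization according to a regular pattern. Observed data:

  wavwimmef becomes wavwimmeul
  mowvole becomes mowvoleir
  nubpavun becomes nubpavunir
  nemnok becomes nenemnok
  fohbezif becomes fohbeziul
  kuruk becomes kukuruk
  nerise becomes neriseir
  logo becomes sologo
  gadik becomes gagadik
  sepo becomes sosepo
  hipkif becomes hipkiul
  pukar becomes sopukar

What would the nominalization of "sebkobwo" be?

sosebkobwo

"sebkobwo" ends in -o. The stems ending in -o (sepo → sosepo, logo → sologo) add the prefix so-.
The other patterns: stems ending in -f drop the final letter and add -ul; stems ending in -e or -n add -ir; stems ending in -k repeat the first consonant+vowel as a prefix.
So sebkobwo → sosebkobwo.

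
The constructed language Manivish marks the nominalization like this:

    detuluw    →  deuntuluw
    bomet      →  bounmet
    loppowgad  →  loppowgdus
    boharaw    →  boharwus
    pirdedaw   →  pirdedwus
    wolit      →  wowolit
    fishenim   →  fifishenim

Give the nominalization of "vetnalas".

vetnalsus

pirdedaw and detuluw both end in -w yet inflect differently (pirdedwus, deuntuluw), so the final letter is not what conditions the rule; the last vowel is.
"vetnalas" has last vowel 'a'. The stems whose last vowel is 'a' (pirdedaw → pirdedwus, boharaw → boharwus, loppowgad → loppowgdus) delete the last vowel and add -us.
The other patterns: stems whose last vowel is 'i' repeat the first consonant+vowel as a prefix; stems whose last vowel is 'e' or 'u' insert -un- after the first vowel.
So vetnalas → vetnalsus.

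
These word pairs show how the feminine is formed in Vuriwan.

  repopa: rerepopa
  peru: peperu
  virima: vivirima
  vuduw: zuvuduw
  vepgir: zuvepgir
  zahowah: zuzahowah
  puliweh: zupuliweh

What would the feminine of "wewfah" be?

zuwewfah

peru and vuduw both have last vowel 'u' yet inflect differently (peperu, zuvuduw), so the last vowel is not what conditions the rule; whether the stem ends in a vowel or a consonant is.
"wewfah" ends in a consonant. The stems ending in a consonant (vuduw → zuvuduw, vepgir → zuvepgir, zahowah → zuzahowah) add the prefix zu-.
The other pattern: stems ending in a vowel repeat the first consonant+vowel as a prefix.
So wewfah → zuwewfah.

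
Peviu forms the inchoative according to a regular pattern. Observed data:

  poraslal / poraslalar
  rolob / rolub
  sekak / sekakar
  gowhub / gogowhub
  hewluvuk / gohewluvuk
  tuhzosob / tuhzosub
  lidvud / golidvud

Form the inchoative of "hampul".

"hampul" has last vowel 'u'. The stems whose last vowel is 'u' (lidvud → golidvud, hewluvuk → gohewluvuk, gowhub → gogowhub) add the prefix go-.
So hampul → gohampul.

gohampul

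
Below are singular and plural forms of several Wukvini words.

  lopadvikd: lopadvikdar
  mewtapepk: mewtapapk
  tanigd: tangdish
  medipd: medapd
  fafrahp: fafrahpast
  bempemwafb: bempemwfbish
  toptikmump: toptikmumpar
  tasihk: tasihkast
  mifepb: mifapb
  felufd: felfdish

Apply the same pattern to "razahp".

"razahp" has second-to-last letter 'h'. The stems whose second-to-last letter is 'h' (tasihk → tasihkast, fafrahp → fafrahpast) add -ast.
So razahp → razahpast.

razahpast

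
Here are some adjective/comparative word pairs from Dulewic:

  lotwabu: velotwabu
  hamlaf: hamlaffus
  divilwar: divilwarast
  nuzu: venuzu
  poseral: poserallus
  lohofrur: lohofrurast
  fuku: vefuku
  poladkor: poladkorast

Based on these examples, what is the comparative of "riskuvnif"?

"riskuvnif" ends in -f. The one such stem in the data (hamlaf → hamlaffus) doubles the final consonant and adds -us (as does poseral), so the same rule applies.
The other patterns: stems ending in -u add the prefix ve-; stems ending in -r add -ast.
So riskuvnif → riskuvniffus.

riskuvniffus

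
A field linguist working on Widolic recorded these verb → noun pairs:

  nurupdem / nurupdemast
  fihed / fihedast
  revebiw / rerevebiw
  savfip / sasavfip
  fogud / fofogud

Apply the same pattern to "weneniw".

weweneniw

"weneniw" has last vowel 'i'. The stems whose last vowel is 'i' (revebiw → rerevebiw, savfip → sasavfip) repeat the first consonant+vowel as a prefix.
So weneniw → weweneniw.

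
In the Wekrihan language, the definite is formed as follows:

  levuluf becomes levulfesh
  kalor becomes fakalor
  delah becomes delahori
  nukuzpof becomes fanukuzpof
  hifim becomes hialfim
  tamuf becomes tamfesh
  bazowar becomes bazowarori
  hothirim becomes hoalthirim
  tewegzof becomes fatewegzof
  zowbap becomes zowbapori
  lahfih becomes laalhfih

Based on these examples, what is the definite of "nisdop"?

fanisdop

lahfih and delah both end in -h yet inflect differently (laalhfih, delahori), so the final letter is not what conditions the rule; the last vowel is.
"nisdop" has last vowel 'o'. The stems whose last vowel is 'o' (tewegzof → fatewegzof, kalor → fakalor, nukuzpof → fanukuzpof) add the prefix fa-.
The other patterns: stems whose last vowel is 'i' insert -al- after the first vowel; stems whose last vowel is 'a' add -ori; stems whose last vowel is 'u' delete the last vowel and add -esh.
So nisdop → fanisdop.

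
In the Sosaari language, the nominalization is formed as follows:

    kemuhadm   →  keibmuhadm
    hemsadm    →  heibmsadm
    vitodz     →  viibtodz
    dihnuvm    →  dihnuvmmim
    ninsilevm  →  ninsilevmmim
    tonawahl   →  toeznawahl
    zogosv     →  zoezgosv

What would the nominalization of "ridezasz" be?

"ridezasz" has second-to-last letter 's'. The one such stem in the data (zogosv → zoezgosv) inserts -ez- after the first vowel (as does tonawahl), so the same rule applies.
The other patterns: stems whose second-to-last letter is 'd' insert -ib- after the first vowel; stems whose second-to-last letter is 'v' double the final consonant and add -im.
So ridezasz → riezdezasz.

riezdezasz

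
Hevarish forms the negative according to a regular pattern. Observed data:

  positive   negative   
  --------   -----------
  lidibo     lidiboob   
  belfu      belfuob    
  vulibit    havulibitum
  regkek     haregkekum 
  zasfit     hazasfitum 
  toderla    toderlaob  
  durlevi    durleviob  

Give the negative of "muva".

muvaob

"muva" ends in a vowel. The stems ending in a vowel (durlevi → durleviob, belfu → belfuob, lidibo → lidiboob) add -ob.
The other pattern: stems ending in a consonant add ha- … -um around the stem.
So muva → muvaob.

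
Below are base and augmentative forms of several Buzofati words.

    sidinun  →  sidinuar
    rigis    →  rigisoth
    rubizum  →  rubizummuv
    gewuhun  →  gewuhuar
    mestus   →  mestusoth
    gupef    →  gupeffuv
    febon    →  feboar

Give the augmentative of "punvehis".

mestus and sidinun both have last vowel 'u' yet inflect differently (mestusoth, sidinuar), so the last vowel is not what conditions the rule; the final letter is.
"punvehis" ends in -s. The stems ending in -s (mestus → mestusoth, rigis → rigisoth) add -oth.
So punvehis → punvehisoth.

punvehisoth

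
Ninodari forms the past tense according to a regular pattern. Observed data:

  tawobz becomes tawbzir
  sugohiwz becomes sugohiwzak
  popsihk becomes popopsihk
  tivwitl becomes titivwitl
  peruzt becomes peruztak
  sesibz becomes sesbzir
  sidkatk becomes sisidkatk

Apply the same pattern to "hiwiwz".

"hiwiwz" has second-to-last letter 'w'. The one such stem in the data (sugohiwz → sugohiwzak) adds -ak, so the same rule applies.
The other patterns: stems whose second-to-last letter is 'h' or 't' repeat the first consonant+vowel as a prefix; stems whose second-to-last letter is 'b' delete the last vowel and add -ir.
So hiwiwz → hiwiwzak.

hiwiwzak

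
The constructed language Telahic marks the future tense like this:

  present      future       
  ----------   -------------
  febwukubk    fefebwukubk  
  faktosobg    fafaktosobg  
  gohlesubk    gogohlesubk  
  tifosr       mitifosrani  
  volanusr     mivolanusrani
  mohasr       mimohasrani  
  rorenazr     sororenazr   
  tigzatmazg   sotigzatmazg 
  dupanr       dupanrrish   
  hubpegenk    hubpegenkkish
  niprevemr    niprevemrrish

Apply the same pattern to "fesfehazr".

sofesfehazr

"fesfehazr" has second-to-last letter 'z'. The stems whose second-to-last letter is 'z' (rorenazr → sororenazr, tigzatmazg → sotigzatmazg) add the prefix so-.
The other patterns: stems whose second-to-last letter is 'b' repeat the first consonant+vowel as a prefix; stems whose second-to-last letter is 's' add mi- … -ani around the stem; stems whose second-to-last letter is 'm' or 'n' double the final consonant and add -ish.
So fesfehazr → sofesfehazr.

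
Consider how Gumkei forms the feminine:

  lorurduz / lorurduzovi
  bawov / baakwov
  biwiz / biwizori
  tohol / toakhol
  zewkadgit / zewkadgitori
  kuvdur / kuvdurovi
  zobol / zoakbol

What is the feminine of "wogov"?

woakgov

"wogov" has last vowel 'o'. The stems whose last vowel is 'o' (tohol → toakhol, zobol → zoakbol, bawov → baakwov) insert -ak- after the first vowel.
The other patterns: stems whose last vowel is 'i' add -ori; stems whose last vowel is 'u' add -ovi.
So wogov → woakgov.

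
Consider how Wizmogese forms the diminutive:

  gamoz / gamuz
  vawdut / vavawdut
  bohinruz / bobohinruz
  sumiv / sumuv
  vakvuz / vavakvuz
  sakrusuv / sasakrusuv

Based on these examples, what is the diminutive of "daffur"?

dadaffur

bohinruz and gamoz both end in -z yet inflect differently (bobohinruz, gamuz), so the final letter is not what conditions the rule; the last vowel is.
"daffur" has last vowel 'u'. The stems whose last vowel is 'u' (vawdut → vavawdut, bohinruz → bobohinruz, sakrusuv → sasakrusuv) repeat the first consonant+vowel as a prefix.
So daffur → dadaffur.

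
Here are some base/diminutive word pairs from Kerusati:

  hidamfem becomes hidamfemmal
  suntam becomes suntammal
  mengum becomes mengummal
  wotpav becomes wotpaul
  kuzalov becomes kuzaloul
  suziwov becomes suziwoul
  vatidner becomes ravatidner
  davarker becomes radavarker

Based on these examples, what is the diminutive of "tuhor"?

"tuhor" ends in -r. The stems ending in -r (vatidner → ravatidner, davarker → radavarker) add the prefix ra-.
The other patterns: stems ending in -m double the final consonant and add -al; stems ending in -v drop the final letter and add -ul.
So tuhor → ratuhor.

ratuhor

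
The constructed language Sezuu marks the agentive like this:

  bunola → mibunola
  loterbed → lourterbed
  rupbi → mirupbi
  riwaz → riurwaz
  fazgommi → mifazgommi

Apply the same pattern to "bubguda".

mibubguda

riwaz and bunola both have last vowel 'a' yet inflect differently (riurwaz, mibunola), so the last vowel is not what conditions the rule; whether the stem ends in a vowel or a consonant is.
"bubguda" ends in a vowel. The stems ending in a vowel (fazgommi → mifazgommi, rupbi → mirupbi, bunola → mibunola) add the prefix mi-.
So bubguda → mibubguda.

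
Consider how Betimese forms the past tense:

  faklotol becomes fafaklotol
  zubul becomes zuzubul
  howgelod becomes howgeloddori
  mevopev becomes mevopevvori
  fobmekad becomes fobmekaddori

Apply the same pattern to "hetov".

howgelod and faklotol both have last vowel 'o' yet inflect differently (howgeloddori, fafaklotol), so the last vowel is not what conditions the rule; the final letter is.
"hetov" ends in -v. The one such stem in the data (mevopev → mevopevvori) doubles the final consonant and adds -ori (as do howgelod, fobmekad), so the same rule applies.
So hetov → hetovvori.

hetovvori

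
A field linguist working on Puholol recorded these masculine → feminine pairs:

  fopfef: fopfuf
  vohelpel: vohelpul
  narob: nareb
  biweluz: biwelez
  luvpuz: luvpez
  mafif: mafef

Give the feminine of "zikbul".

"zikbul" has last vowel 'u'. The stems whose last vowel is 'u' (biweluz → biwelez, luvpuz → luvpez) change the last vowel to 'e'.
The other pattern: stems whose last vowel is 'e' change the last vowel to 'u'.
So zikbul → zikbel.

zikbel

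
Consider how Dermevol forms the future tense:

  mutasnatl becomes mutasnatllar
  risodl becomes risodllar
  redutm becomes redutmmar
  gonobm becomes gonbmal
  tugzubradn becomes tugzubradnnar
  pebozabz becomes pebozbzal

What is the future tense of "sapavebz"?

sapavbzal

gonobm and redutm both end in -m yet inflect differently (gonbmal, redutmmar), so the final letter is not what conditions the rule; the second-to-last letter is.
"sapavebz" has second-to-last letter 'b'. The stems whose second-to-last letter is 'b' (gonobm → gonbmal, pebozabz → pebozbzal) delete the last vowel and add -al.
So sapavebz → sapavbzal.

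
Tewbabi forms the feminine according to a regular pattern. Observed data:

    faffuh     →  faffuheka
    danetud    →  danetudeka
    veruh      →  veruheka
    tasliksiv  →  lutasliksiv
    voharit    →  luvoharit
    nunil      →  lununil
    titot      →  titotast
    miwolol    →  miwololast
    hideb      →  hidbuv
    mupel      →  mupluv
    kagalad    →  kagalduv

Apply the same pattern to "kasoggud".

voharit and titot both end in -t yet inflect differently (luvoharit, titotast), so the final letter is not what conditions the rule; the last vowel is.
"kasoggud" has last vowel 'u'. The stems whose last vowel is 'u' (faffuh → faffuheka, danetud → danetudeka, veruh → veruheka) add -eka.
So kasoggud → kasoggudeka.

kasoggudeka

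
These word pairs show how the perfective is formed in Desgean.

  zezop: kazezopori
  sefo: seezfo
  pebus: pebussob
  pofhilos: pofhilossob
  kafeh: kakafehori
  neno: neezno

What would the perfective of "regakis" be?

regakissob

pofhilos and neno both have last vowel 'o' yet inflect differently (pofhilossob, neezno), so the last vowel is not what conditions the rule; the final letter is.
"regakis" ends in -s. The stems ending in -s (pofhilos → pofhilossob, pebus → pebussob) double the final consonant and add -ob.
The other patterns: stems ending in -o insert -ez- after the first vowel; stems ending in -h or -p add ka- … -ori around the stem.
So regakis → regakissob.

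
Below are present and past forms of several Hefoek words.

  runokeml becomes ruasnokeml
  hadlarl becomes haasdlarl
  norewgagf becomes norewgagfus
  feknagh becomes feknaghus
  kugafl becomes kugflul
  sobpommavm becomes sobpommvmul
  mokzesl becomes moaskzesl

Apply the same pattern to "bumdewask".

kugafl and mokzesl both end in -l yet inflect differently (kugflul, moaskzesl), so the final letter is not what conditions the rule; the second-to-last letter is.
"bumdewask" has second-to-last letter 's'. The one such stem in the data (mokzesl → moaskzesl) inserts -as- after the first vowel (as do runokeml, hadlarl), so the same rule applies.
The other patterns: stems whose second-to-last letter is 'f' or 'v' delete the last vowel and add -ul; stems whose second-to-last letter is 'g' add -us.
So bumdewask → buasmdewask.

buasmdewask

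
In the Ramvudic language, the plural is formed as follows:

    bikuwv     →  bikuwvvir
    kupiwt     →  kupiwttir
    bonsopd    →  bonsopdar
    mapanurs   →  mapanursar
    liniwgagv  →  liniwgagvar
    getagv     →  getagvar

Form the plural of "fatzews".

fatzewssir

"fatzews" has second-to-last letter 'w'. The stems whose second-to-last letter is 'w' (bikuwv → bikuwvvir, kupiwt → kupiwttir) double the final consonant and add -ir.
So fatzews → fatzewssir.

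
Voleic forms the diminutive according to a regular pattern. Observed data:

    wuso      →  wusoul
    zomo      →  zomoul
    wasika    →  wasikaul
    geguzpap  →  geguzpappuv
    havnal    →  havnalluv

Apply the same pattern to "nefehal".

wasika and geguzpap both have last vowel 'a' yet inflect differently (wasikaul, geguzpappuv), so the last vowel is not what conditions the rule; whether the stem ends in a vowel or a consonant is.
"nefehal" ends in a consonant. The stems ending in a consonant (geguzpap → geguzpappuv, havnal → havnalluv) double the final consonant and add -uv.
So nefehal → nefehalluv.

nefehalluv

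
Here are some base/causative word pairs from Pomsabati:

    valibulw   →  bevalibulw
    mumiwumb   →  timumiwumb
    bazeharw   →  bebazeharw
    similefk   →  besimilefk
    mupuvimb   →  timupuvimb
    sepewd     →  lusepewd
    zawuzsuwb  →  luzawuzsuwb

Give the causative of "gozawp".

mupuvimb and zawuzsuwb both end in -b yet inflect differently (timupuvimb, luzawuzsuwb), so the final letter is not what conditions the rule; the second-to-last letter is.
"gozawp" has second-to-last letter 'w'. The stems whose second-to-last letter is 'w' (sepewd → lusepewd, zawuzsuwb → luzawuzsuwb) add the prefix lu-.
So gozawp → lugozawp.

lugozawp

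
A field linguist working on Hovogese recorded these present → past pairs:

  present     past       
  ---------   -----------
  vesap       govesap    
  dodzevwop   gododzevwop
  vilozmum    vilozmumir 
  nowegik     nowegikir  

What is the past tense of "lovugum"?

vesap and vilozmum both begin with v- yet inflect differently (govesap, vilozmumir), so the first letter is not what conditions the rule; the final letter is.
"lovugum" ends in -m. The one such stem in the data (vilozmum → vilozmumir) adds -ir, so the same rule applies.
The other pattern: stems ending in -p add the prefix go-.
So lovugum → lovugumir.

lovugumir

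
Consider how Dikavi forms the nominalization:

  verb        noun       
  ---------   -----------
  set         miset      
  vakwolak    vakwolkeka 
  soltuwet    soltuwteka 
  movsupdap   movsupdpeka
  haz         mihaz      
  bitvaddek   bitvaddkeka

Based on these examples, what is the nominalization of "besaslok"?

soltuwet and set both end in -t yet inflect differently (soltuwteka, miset), so the final letter is not what conditions the rule; the number of vowels is.
"besaslok" has 3 vowels. The stems with 3 vowels (soltuwet → soltuwteka, movsupdap → movsupdpeka, bitvaddek → bitvaddkeka) delete the last vowel and add -eka.
The other pattern: stems with 1 vowel add the prefix mi-.
So besaslok → besaslkeka.

besaslkeka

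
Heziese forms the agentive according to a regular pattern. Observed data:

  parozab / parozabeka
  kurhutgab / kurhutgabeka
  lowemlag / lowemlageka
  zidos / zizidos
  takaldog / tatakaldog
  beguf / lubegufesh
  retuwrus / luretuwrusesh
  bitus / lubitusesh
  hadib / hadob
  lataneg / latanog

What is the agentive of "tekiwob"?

lowemlag and takaldog both end in -g yet inflect differently (lowemlageka, tatakaldog), so the final letter is not what conditions the rule; the last vowel is.
"tekiwob" has last vowel 'o'. The stems whose last vowel is 'o' (zidos → zizidos, takaldog → tatakaldog) repeat the first consonant+vowel as a prefix.
The other patterns: stems whose last vowel is 'a' add -eka; stems whose last vowel is 'u' add lu- … -esh around the stem; stems whose last vowel is 'e' or 'i' change the last vowel to 'o'.
So tekiwob → tetekiwob.

tetekiwob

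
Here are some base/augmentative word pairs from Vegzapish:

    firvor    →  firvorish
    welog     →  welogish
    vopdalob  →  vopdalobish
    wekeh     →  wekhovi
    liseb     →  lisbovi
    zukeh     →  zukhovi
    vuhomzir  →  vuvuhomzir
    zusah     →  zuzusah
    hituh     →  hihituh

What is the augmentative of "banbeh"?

banbhovi

"banbeh" has last vowel 'e'. The stems whose last vowel is 'e' (wekeh → wekhovi, liseb → lisbovi, zukeh → zukhovi) delete the last vowel and add -ovi.
The other patterns: stems whose last vowel is 'o' add -ish; stems whose last vowel is 'a', 'i' or 'u' repeat the first consonant+vowel as a prefix.
So banbeh → banbhovi.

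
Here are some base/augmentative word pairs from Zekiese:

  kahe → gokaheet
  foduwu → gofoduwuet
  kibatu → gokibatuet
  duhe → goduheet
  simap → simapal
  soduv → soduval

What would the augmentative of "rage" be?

gorageet

foduwu and soduv both have last vowel 'u' yet inflect differently (gofoduwuet, soduval), so the last vowel is not what conditions the rule; whether the stem ends in a vowel or a consonant is.
"rage" ends in a vowel. The stems ending in a vowel (kahe → gokaheet, foduwu → gofoduwuet, kibatu → gokibatuet) add go- … -et around the stem.
So rage → gorageet.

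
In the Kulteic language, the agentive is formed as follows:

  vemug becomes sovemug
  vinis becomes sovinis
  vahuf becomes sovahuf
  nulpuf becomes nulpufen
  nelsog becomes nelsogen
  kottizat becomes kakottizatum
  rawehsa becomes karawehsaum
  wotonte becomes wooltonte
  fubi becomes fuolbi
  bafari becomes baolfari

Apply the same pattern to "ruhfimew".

karuhfimewum

vahuf and nulpuf both end in -f yet inflect differently (sovahuf, nulpufen), so the final letter is not what conditions the rule; the first letter is.
"ruhfimew" begins with r-. The one such stem in the data (rawehsa → karawehsaum) adds ka- … -um around the stem, so the same rule applies.
So ruhfimew → karuhfimewum.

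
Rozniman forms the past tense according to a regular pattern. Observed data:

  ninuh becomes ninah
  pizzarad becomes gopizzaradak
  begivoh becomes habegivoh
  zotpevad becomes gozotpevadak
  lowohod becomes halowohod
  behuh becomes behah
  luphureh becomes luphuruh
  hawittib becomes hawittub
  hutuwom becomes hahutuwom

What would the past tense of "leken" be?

lekun

lowohod and zotpevad both end in -d yet inflect differently (halowohod, gozotpevadak), so the final letter is not what conditions the rule; the last vowel is.
"leken" has last vowel 'e'. The one such stem in the data (luphureh → luphuruh) changes the last vowel to 'u' (as does hawittib), so the same rule applies.
The other patterns: stems whose last vowel is 'o' add the prefix ha-; stems whose last vowel is 'a' add go- … -ak around the stem; stems whose last vowel is 'u' change the last vowel to 'a'.
So leken → lekun.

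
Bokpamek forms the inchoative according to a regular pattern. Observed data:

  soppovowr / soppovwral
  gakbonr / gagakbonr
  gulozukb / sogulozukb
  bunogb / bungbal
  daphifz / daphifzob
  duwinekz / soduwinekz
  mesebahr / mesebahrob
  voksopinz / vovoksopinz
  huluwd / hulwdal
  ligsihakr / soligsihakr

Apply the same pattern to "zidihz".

zidihzob

duwinekz and daphifz both end in -z yet inflect differently (soduwinekz, daphifzob), so the final letter is not what conditions the rule; the second-to-last letter is.
"zidihz" has second-to-last letter 'h'. The one such stem in the data (mesebahr → mesebahrob) adds -ob, so the same rule applies.
So zidihz → zidihzob.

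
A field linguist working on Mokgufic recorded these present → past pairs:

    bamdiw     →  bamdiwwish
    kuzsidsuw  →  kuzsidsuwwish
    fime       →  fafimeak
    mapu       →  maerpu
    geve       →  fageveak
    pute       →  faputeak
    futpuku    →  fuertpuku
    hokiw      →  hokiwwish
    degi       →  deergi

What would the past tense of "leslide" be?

faleslideak

hokiw and degi both have last vowel 'i' yet inflect differently (hokiwwish, deergi), so the last vowel is not what conditions the rule; the final letter is.
"leslide" ends in -e. The stems ending in -e (geve → fageveak, pute → faputeak, fime → fafimeak) add fa- … -ak around the stem.
So leslide → faleslideak.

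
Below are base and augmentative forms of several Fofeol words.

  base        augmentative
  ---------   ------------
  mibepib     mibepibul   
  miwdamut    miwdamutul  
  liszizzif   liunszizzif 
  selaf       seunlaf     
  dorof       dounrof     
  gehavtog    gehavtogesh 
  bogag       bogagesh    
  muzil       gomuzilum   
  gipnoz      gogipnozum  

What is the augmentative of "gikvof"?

giunkvof

mibepib and liszizzif both have last vowel 'i' yet inflect differently (mibepibul, liunszizzif), so the last vowel is not what conditions the rule; the final letter is.
"gikvof" ends in -f. The stems ending in -f (liszizzif → liunszizzif, selaf → seunlaf, dorof → dounrof) insert -un- after the first vowel.
So gikvof → giunkvof.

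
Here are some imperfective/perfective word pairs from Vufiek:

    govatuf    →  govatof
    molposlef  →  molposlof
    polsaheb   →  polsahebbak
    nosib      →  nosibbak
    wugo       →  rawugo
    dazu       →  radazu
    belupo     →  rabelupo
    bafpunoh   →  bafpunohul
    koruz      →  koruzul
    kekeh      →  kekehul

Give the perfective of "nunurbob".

molposlef and polsaheb both have last vowel 'e' yet inflect differently (molposlof, polsahebbak), so the last vowel is not what conditions the rule; the final letter is.
"nunurbob" ends in -b. The stems ending in -b (polsaheb → polsahebbak, nosib → nosibbak) double the final consonant and add -ak.
So nunurbob → nunurbobbak.

nunurbobbak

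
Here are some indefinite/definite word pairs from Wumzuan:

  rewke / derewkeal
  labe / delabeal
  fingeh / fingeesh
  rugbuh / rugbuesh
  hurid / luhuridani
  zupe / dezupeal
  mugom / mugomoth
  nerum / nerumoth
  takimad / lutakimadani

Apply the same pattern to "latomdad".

lulatomdadani

nerum and rugbuh both have last vowel 'u' yet inflect differently (nerumoth, rugbuesh), so the last vowel is not what conditions the rule; the final letter is.
"latomdad" ends in -d. The stems ending in -d (takimad → lutakimadani, hurid → luhuridani) add lu- … -ani around the stem.
The other patterns: stems ending in -m add -oth; stems ending in -h drop the final letter and add -esh; stems ending in -e add de- … -al around the stem.
So latomdad → lulatomdadani.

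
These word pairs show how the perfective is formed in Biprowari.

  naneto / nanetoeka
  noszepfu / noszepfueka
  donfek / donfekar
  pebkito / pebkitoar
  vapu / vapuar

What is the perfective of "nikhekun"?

naneto and pebkito both end in -o yet inflect differently (nanetoeka, pebkitoar), so the final letter is not what conditions the rule; the first letter is.
"nikhekun" begins with n-. The stems beginning with n- (naneto → nanetoeka, noszepfu → noszepfueka) add -eka.
So nikhekun → nikhekuneka.

nikhekuneka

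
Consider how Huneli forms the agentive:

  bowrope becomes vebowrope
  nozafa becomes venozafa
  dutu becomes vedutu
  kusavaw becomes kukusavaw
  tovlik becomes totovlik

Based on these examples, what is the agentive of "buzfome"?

"buzfome" ends in a vowel. The stems ending in a vowel (bowrope → vebowrope, nozafa → venozafa, dutu → vedutu) add the prefix ve-.
The other pattern: stems ending in a consonant repeat the first consonant+vowel as a prefix.
So buzfome → vebuzfome.

vebuzfome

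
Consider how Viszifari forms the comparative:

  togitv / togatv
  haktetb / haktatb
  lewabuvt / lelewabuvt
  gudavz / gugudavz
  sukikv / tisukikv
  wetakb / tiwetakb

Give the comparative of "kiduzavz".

kikiduzavz

"kiduzavz" has second-to-last letter 'v'. The stems whose second-to-last letter is 'v' (lewabuvt → lelewabuvt, gudavz → gugudavz) repeat the first consonant+vowel as a prefix.
The other patterns: stems whose second-to-last letter is 't' change the last vowel to 'a'; stems whose second-to-last letter is 'k' add the prefix ti-.
So kiduzavz → kikiduzavz.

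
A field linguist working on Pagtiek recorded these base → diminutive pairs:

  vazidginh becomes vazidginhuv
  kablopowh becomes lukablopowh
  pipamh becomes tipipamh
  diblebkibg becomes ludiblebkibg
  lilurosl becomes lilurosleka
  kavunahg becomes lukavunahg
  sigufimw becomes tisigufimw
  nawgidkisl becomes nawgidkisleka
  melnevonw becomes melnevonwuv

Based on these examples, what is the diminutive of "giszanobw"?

lugiszanobw

"giszanobw" has second-to-last letter 'b'. The one such stem in the data (diblebkibg → ludiblebkibg) adds the prefix lu-, so the same rule applies.
So giszanobw → lugiszanobw.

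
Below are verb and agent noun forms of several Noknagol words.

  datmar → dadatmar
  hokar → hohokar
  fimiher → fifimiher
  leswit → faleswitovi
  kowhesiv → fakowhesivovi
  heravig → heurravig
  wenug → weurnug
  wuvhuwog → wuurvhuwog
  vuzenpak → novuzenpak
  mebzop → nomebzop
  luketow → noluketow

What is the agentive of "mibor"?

leswit and heravig both have last vowel 'i' yet inflect differently (faleswitovi, heurravig), so the last vowel is not what conditions the rule; the final letter is.
"mibor" ends in -r. The stems ending in -r (datmar → dadatmar, hokar → hohokar, fimiher → fifimiher) repeat the first consonant+vowel as a prefix.
The other patterns: stems ending in -t or -v add fa- … -ovi around the stem; stems ending in -g insert -ur- after the first vowel; stems ending in -k, -p or -w add the prefix no-.
So mibor → mimibor.

mimibor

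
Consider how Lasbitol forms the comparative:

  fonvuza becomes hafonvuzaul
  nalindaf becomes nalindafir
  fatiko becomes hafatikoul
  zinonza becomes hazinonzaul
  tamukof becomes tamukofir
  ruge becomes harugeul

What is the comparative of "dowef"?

dowefir

"dowef" ends in a consonant. The stems ending in a consonant (tamukof → tamukofir, nalindaf → nalindafir) add -ir.
So dowef → dowefir.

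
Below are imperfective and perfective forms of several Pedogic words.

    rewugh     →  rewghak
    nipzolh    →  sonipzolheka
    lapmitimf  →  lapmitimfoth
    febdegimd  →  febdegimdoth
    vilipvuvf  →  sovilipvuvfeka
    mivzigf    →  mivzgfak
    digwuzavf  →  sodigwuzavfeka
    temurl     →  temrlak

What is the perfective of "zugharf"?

zughrfak

mivzigf and lapmitimf both end in -f yet inflect differently (mivzgfak, lapmitimfoth), so the final letter is not what conditions the rule; the second-to-last letter is.
"zugharf" has second-to-last letter 'r'. The one such stem in the data (temurl → temrlak) deletes the last vowel and adds -ak (as do rewugh, mivzigf), so the same rule applies.
The other patterns: stems whose second-to-last letter is 'm' add -oth; stems whose second-to-last letter is 'l' or 'v' add so- … -eka around the stem.
So zugharf → zughrfak.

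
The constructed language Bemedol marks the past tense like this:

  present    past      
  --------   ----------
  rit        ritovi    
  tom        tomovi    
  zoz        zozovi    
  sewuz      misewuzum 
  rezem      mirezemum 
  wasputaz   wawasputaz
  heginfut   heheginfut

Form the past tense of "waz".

zoz and sewuz both end in -z yet inflect differently (zozovi, misewuzum), so the final letter is not what conditions the rule; the number of vowels is.
"waz" has 1 vowel. The stems with 1 vowel (rit → ritovi, tom → tomovi, zoz → zozovi) add -ovi.
The other patterns: stems with 2 vowels add mi- … -um around the stem; stems with 3 vowels repeat the first consonant+vowel as a prefix.
So waz → wazovi.

wazovi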